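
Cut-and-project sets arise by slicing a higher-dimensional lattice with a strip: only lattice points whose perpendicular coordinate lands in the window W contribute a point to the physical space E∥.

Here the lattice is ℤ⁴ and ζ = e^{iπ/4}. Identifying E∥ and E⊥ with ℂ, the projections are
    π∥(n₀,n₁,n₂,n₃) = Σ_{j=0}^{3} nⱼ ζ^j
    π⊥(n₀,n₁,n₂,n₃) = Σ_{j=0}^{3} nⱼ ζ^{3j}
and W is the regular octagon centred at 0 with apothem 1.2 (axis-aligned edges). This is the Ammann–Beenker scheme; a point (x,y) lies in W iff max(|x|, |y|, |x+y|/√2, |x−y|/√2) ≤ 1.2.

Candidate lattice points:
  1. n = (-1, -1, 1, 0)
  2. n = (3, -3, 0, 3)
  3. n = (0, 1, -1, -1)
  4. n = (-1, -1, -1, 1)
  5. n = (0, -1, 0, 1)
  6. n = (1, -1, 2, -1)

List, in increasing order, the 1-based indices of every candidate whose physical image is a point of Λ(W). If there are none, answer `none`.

4

Internal map: ζ^{3j} for j=0..3 gives (1,0), (−√2/2,√2/2), (0,−1), (√2/2,√2/2).
#1 (-1, -1, 1, 0): internal (-0.292893, -1.707107); octagon support 1.707107 vs apothem 1.2 → ∉ W
#2 (3, -3, 0, 3): internal (7.242641, 0.000000); octagon support 7.242641 vs apothem 1.2 → ∉ W
#3 (0, 1, -1, -1): internal (-1.414214, 1.000000); octagon support 1.707107 vs apothem 1.2 → ∉ W
#4 (-1, -1, -1, 1): internal (0.414214, 1.000000); octagon support 1.000000 vs apothem 1.2 → ∈ W
#5 (0, -1, 0, 1): internal (1.414214, 0.000000); octagon support 1.414214 vs apothem 1.2 → ∉ W
#6 (1, -1, 2, -1): internal (1.000000, -3.414214); octagon support 3.414214 vs apothem 1.2 → ∉ W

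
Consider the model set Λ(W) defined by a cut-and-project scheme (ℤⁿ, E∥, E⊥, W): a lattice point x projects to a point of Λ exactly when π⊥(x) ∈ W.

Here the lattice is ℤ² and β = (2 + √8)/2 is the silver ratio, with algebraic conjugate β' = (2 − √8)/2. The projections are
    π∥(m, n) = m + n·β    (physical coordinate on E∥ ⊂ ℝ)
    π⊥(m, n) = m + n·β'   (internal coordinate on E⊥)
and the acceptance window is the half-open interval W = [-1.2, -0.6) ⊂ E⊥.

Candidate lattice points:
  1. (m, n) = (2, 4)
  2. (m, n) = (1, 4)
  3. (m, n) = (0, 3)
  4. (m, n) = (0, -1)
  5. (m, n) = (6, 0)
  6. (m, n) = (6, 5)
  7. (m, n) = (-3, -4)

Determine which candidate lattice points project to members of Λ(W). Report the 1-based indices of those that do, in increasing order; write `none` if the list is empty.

Compute β' = (2−√8)/2 = -0.41421, so π⊥(m,n) = m -0.41421·n.
candidate 1: (m,n)=(2,4) → π∥ = 2+4·β ≈ 11.65685, π⊥ = 2+4·β' ≈ 0.34315 ∉ [-1.2, -0.6) ⇒ out
candidate 2: (m,n)=(1,4) → π∥ = 1+4·β ≈ 10.65685, π⊥ = 1+4·β' ≈ -0.65685 ∈ [-1.2, -0.6) ⇒ IN Λ
candidate 3: (m,n)=(0,3) → π∥ = 0+3·β ≈ 7.24264, π⊥ = 0+3·β' ≈ -1.24264 ∉ [-1.2, -0.6) ⇒ out
candidate 4: (m,n)=(0,-1) → π∥ = 0-1·β ≈ -2.41421, π⊥ = 0-1·β' ≈ 0.41421 ∉ [-1.2, -0.6) ⇒ out
candidate 5: (m,n)=(6,0) → π∥ = 6+0·β ≈ 6.00000, π⊥ = 6+0·β' ≈ 6.00000 ∉ [-1.2, -0.6) ⇒ out
candidate 6: (m,n)=(6,5) → π∥ = 6+5·β ≈ 18.07107, π⊥ = 6+5·β' ≈ 3.92893 ∉ [-1.2, -0.6) ⇒ out
candidate 7: (m,n)=(-3,-4) → π∥ = -3-4·β ≈ -12.65685, π⊥ = -3-4·β' ≈ -1.34315 ∉ [-1.2, -0.6) ⇒ out

2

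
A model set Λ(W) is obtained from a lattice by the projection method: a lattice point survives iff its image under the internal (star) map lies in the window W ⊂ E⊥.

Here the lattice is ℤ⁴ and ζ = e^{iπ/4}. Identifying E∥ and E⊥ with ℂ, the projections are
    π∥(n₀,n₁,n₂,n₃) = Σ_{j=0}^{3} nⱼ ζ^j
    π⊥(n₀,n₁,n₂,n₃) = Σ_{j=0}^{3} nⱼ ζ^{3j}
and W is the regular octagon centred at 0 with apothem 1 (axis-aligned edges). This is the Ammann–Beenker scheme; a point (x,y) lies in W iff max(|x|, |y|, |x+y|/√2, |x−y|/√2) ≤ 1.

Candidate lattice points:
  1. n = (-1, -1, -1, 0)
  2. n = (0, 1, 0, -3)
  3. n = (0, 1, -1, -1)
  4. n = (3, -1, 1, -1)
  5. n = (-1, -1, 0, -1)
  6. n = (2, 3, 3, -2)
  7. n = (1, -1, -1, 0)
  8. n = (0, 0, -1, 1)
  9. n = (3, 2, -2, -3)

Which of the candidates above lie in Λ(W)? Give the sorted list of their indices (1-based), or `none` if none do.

1

With ζ = e^{iπ/4} the internal vectors are ζ^0,ζ^3,ζ^6,ζ^9.
#1 (-1, -1, -1, 0): internal (-0.2929, 0.2929); octagon support 0.4142 vs apothem 1 → ∈ W
#2 (0, 1, 0, -3): internal (-2.8284, -1.4142); octagon support 3.0000 vs apothem 1 → ∉ W
#3 (0, 1, -1, -1): internal (-1.4142, 1.0000); octagon support 1.7071 vs apothem 1 → ∉ W
#4 (3, -1, 1, -1): internal (3.0000, -2.4142); octagon support 3.8284 vs apothem 1 → ∉ W
#5 (-1, -1, 0, -1): internal (-1.0000, -1.4142); octagon support 1.7071 vs apothem 1 → ∉ W
#6 (2, 3, 3, -2): internal (-1.5355, -2.2929); octagon support 2.7071 vs apothem 1 → ∉ W
#7 (1, -1, -1, 0): internal (1.7071, 0.2929); octagon support 1.7071 vs apothem 1 → ∉ W
#8 (0, 0, -1, 1): internal (0.7071, 1.7071); octagon support 1.7071 vs apothem 1 → ∉ W
#9 (3, 2, -2, -3): internal (-0.5355, 1.2929); octagon support 1.2929 vs apothem 1 → ∉ W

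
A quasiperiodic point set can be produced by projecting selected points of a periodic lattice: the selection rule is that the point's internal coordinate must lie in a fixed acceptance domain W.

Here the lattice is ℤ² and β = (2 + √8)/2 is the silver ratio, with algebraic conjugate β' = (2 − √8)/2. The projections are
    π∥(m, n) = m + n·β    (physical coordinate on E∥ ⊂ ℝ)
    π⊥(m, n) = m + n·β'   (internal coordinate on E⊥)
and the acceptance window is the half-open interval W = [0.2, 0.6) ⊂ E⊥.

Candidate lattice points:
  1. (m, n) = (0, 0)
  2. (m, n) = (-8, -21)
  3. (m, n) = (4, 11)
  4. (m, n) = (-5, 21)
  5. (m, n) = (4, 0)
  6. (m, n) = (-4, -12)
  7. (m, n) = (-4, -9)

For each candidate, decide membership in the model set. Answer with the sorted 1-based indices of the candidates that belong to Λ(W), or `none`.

Numerically β ≈ 2.4142 and β' = −1/β ≈ -0.4142.
candidate 1: (m,n)=(0,0) → π∥ = 0+0·β ≈ 0.0000, π⊥ = 0+0·β' ≈ 0.0000 ∉ [0.2, 0.6) ⇒ out
candidate 2: (m,n)=(-8,-21) → π∥ = -8-21·β ≈ -58.6985, π⊥ = -8-21·β' ≈ 0.6985 ∉ [0.2, 0.6) ⇒ out
candidate 3: (m,n)=(4,11) → π∥ = 4+11·β ≈ 30.5563, π⊥ = 4+11·β' ≈ -0.5563 ∉ [0.2, 0.6) ⇒ out
candidate 4: (m,n)=(-5,21) → π∥ = -5+21·β ≈ 45.6985, π⊥ = -5+21·β' ≈ -13.6985 ∉ [0.2, 0.6) ⇒ out
candidate 5: (m,n)=(4,0) → π∥ = 4+0·β ≈ 4.0000, π⊥ = 4+0·β' ≈ 4.0000 ∉ [0.2, 0.6) ⇒ out
candidate 6: (m,n)=(-4,-12) → π∥ = -4-12·β ≈ -32.9706, π⊥ = -4-12·β' ≈ 0.9706 ∉ [0.2, 0.6) ⇒ out
candidate 7: (m,n)=(-4,-9) → π∥ = -4-9·β ≈ -25.7279, π⊥ = -4-9·β' ≈ -0.2721 ∉ [0.2, 0.6) ⇒ out

none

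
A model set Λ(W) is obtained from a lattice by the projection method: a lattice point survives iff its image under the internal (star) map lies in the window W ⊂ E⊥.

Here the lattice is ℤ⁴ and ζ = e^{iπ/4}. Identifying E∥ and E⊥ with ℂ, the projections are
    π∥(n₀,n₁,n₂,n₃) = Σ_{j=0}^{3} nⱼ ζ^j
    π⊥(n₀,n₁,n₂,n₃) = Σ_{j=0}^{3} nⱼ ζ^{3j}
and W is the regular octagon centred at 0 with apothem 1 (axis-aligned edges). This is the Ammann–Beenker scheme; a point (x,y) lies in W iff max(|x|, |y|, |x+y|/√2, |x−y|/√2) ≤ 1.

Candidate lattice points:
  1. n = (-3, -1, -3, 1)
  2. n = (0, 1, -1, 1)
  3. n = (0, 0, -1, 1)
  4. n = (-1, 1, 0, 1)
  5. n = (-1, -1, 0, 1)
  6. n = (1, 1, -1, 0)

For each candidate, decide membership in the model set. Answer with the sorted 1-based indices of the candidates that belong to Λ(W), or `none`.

With ζ = e^{iπ/4} the internal vectors are ζ^0,ζ^3,ζ^6,ζ^9.
candidate 1: n = (-3, -1, -3, 1) → π⊥ ≈ (-1.5858, +3.0000); max(|x|,|y|,|x±y|/√2) = 3.2426 > 1 ⇒ ∉ W
candidate 2: n = (0, 1, -1, 1) → π⊥ ≈ (+0.0000, +2.4142); max(|x|,|y|,|x±y|/√2) = 2.4142 > 1 ⇒ ∉ W
candidate 3: n = (0, 0, -1, 1) → π⊥ ≈ (+0.7071, +1.7071); max(|x|,|y|,|x±y|/√2) = 1.7071 > 1 ⇒ ∉ W
candidate 4: n = (-1, 1, 0, 1) → π⊥ ≈ (-1.0000, +1.4142); max(|x|,|y|,|x±y|/√2) = 1.7071 > 1 ⇒ ∉ W
candidate 5: n = (-1, -1, 0, 1) → π⊥ ≈ (+0.4142, +0.0000); max(|x|,|y|,|x±y|/√2) = 0.4142 ≤ 1 ⇒ ∈ W
candidate 6: n = (1, 1, -1, 0) → π⊥ ≈ (+0.2929, +1.7071); max(|x|,|y|,|x±y|/√2) = 1.7071 > 1 ⇒ ∉ W

5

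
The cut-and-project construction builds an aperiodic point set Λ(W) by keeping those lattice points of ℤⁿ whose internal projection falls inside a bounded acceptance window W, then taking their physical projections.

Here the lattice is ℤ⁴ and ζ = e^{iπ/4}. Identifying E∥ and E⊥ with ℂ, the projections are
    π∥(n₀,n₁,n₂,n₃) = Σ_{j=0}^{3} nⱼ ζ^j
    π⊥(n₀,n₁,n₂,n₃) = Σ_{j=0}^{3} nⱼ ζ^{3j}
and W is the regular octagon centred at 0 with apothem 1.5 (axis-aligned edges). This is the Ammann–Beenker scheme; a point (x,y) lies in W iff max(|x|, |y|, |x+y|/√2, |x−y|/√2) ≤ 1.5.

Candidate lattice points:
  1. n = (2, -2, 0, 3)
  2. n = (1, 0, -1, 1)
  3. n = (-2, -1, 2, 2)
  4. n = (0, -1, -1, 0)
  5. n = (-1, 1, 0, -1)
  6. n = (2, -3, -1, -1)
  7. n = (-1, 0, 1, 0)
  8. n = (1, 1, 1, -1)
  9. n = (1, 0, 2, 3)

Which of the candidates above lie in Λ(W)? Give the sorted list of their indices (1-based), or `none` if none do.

3, 4, 7, 8

π⊥(n) = n₀ + n₁ζ³ + n₂ζ⁶ + n₃ζ⁹ where ζ = e^{iπ/4}.
#1 (2, -2, 0, 3): internal (5.53553, 0.70711); octagon support 5.53553 vs apothem 1.5 → ∉ W
#2 (1, 0, -1, 1): internal (1.70711, 1.70711); octagon support 2.41421 vs apothem 1.5 → ∉ W
#3 (-2, -1, 2, 2): internal (0.12132, -1.29289); octagon support 1.29289 vs apothem 1.5 → ∈ W
#4 (0, -1, -1, 0): internal (0.70711, 0.29289); octagon support 0.70711 vs apothem 1.5 → ∈ W
#5 (-1, 1, 0, -1): internal (-2.41421, 0.00000); octagon support 2.41421 vs apothem 1.5 → ∉ W
#6 (2, -3, -1, -1): internal (3.41421, -1.82843); octagon support 3.70711 vs apothem 1.5 → ∉ W
#7 (-1, 0, 1, 0): internal (-1.00000, -1.00000); octagon support 1.41421 vs apothem 1.5 → ∈ W
#8 (1, 1, 1, -1): internal (-0.41421, -1.00000); octagon support 1.00000 vs apothem 1.5 → ∈ W
#9 (1, 0, 2, 3): internal (3.12132, 0.12132); octagon support 3.12132 vs apothem 1.5 → ∉ W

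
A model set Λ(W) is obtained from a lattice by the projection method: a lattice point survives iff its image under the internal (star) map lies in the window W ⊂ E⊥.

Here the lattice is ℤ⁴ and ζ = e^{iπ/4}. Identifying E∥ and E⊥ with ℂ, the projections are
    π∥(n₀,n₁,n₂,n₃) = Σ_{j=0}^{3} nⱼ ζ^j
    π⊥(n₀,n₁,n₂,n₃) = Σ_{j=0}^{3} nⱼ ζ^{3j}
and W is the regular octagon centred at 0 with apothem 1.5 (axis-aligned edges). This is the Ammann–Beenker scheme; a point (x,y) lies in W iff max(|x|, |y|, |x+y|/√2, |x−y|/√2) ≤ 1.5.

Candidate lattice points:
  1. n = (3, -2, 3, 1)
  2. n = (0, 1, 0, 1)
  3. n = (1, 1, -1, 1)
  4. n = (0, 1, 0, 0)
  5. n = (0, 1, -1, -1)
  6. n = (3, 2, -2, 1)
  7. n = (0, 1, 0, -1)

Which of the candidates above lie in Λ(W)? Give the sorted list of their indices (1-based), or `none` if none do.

2, 4, 7

With ζ = e^{iπ/4} the internal vectors are ζ^0,ζ^3,ζ^6,ζ^9.
#1 (3, -2, 3, 1): internal (5.121320, -3.707107); octagon support 6.242641 vs apothem 1.5 → ∉ W
#2 (0, 1, 0, 1): internal (0.000000, 1.414214); octagon support 1.414214 vs apothem 1.5 → ∈ W
#3 (1, 1, -1, 1): internal (1.000000, 2.414214); octagon support 2.414214 vs apothem 1.5 → ∉ W
#4 (0, 1, 0, 0): internal (-0.707107, 0.707107); octagon support 1.000000 vs apothem 1.5 → ∈ W
#5 (0, 1, -1, -1): internal (-1.414214, 1.000000); octagon support 1.707107 vs apothem 1.5 → ∉ W
#6 (3, 2, -2, 1): internal (2.292893, 4.121320); octagon support 4.535534 vs apothem 1.5 → ∉ W
#7 (0, 1, 0, -1): internal (-1.414214, 0.000000); octagon support 1.414214 vs apothem 1.5 → ∈ W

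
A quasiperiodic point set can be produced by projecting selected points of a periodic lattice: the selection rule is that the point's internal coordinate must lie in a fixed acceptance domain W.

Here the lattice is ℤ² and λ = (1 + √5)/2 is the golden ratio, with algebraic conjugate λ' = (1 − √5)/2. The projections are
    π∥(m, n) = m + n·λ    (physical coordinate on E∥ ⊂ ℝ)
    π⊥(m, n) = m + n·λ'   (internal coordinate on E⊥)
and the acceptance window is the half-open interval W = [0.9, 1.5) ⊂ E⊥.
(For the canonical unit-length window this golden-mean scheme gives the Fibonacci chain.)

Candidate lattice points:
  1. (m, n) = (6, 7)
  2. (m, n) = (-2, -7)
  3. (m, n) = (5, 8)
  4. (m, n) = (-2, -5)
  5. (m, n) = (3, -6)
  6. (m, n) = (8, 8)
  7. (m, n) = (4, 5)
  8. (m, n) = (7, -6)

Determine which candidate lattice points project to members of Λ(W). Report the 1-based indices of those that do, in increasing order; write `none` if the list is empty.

4, 7

λ' = (1−√5)/2 ≈ -0.618034.
[1] lift (6,7): star map gives 1.673762; window check 0.9 ≤ 1.673762 < 1.5 is false → out
[2] lift (-2,-7): star map gives 2.326238; window check 0.9 ≤ 2.326238 < 1.5 is false → out
[3] lift (5,8): star map gives 0.055728; window check 0.9 ≤ 0.055728 < 1.5 is false → out
[4] lift (-2,-5): star map gives 1.090170; window check 0.9 ≤ 1.090170 < 1.5 is true → IN Λ
[5] lift (3,-6): star map gives 6.708204; window check 0.9 ≤ 6.708204 < 1.5 is false → out
[6] lift (8,8): star map gives 3.055728; window check 0.9 ≤ 3.055728 < 1.5 is false → out
[7] lift (4,5): star map gives 0.909830; window check 0.9 ≤ 0.909830 < 1.5 is true → IN Λ
[8] lift (7,-6): star map gives 10.708204; window check 0.9 ≤ 10.708204 < 1.5 is false → out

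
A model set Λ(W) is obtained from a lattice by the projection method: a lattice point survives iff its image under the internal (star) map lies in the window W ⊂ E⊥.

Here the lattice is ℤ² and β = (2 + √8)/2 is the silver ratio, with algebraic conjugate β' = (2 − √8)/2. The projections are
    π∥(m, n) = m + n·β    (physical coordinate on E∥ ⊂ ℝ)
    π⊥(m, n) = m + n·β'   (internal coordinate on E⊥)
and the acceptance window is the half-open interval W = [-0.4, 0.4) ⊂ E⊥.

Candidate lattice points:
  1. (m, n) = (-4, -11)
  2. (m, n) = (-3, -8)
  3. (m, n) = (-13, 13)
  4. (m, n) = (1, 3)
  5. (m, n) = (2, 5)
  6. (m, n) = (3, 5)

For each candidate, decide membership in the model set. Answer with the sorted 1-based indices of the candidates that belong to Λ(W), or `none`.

β' = (2−√8)/2 ≈ -0.41421.
[1] lift (-4,-11): star map gives 0.55635; window check -0.4 ≤ 0.55635 < 0.4 is false → out
[2] lift (-3,-8): star map gives 0.31371; window check -0.4 ≤ 0.31371 < 0.4 is true → IN Λ
[3] lift (-13,13): star map gives -18.38478; window check -0.4 ≤ -18.38478 < 0.4 is false → out
[4] lift (1,3): star map gives -0.24264; window check -0.4 ≤ -0.24264 < 0.4 is true → IN Λ
[5] lift (2,5): star map gives -0.07107; window check -0.4 ≤ -0.07107 < 0.4 is true → IN Λ
[6] lift (3,5): star map gives 0.92893; window check -0.4 ≤ 0.92893 < 0.4 is false → out

2, 4, 5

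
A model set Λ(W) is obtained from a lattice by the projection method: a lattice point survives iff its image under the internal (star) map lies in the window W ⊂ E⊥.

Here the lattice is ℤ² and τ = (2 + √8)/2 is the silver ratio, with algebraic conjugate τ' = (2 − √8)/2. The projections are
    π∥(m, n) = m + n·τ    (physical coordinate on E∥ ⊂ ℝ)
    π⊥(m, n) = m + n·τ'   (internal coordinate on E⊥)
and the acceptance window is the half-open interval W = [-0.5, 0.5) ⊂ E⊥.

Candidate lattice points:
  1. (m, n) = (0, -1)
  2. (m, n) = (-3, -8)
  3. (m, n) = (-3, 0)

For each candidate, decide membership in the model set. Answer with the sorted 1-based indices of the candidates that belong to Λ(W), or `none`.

τ' = (2−√8)/2 ≈ -0.41421.
#1 (0,-1): internal coord 0 + (-1)·τ' = +0.41421; +0.41421 ∈ [-0.5, 0.5) → IN Λ
#2 (-3,-8): internal coord -3 + (-8)·τ' = +0.31371; +0.31371 ∈ [-0.5, 0.5) → IN Λ
#3 (-3,0): internal coord -3 + (0)·τ' = -3.00000; -3.00000 ∉ [-0.5, 0.5) → out

1, 2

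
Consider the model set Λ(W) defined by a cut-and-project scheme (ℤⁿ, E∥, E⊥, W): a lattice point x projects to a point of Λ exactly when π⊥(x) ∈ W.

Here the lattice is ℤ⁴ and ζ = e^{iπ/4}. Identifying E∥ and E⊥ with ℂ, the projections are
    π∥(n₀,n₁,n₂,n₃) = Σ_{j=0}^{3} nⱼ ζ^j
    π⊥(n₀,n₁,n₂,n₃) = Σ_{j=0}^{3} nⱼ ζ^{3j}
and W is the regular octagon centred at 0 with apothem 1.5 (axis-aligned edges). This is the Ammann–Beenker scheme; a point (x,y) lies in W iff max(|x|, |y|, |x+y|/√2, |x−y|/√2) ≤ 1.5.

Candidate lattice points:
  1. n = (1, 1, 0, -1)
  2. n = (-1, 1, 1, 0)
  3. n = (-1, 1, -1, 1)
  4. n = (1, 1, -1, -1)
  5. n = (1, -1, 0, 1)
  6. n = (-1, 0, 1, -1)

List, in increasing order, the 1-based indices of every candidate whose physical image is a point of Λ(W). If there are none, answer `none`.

Internal map: ζ^{3j} for j=0..3 gives (1,0), (−√2/2,√2/2), (0,−1), (√2/2,√2/2).
#1 (1, 1, 0, -1): internal (-0.4142, 0.0000); octagon support 0.4142 vs apothem 1.5 → ∈ W
#2 (-1, 1, 1, 0): internal (-1.7071, -0.2929); octagon support 1.7071 vs apothem 1.5 → ∉ W
#3 (-1, 1, -1, 1): internal (-1.0000, 2.4142); octagon support 2.4142 vs apothem 1.5 → ∉ W
#4 (1, 1, -1, -1): internal (-0.4142, 1.0000); octagon support 1.0000 vs apothem 1.5 → ∈ W
#5 (1, -1, 0, 1): internal (2.4142, 0.0000); octagon support 2.4142 vs apothem 1.5 → ∉ W
#6 (-1, 0, 1, -1): internal (-1.7071, -1.7071); octagon support 2.4142 vs apothem 1.5 → ∉ W

1, 4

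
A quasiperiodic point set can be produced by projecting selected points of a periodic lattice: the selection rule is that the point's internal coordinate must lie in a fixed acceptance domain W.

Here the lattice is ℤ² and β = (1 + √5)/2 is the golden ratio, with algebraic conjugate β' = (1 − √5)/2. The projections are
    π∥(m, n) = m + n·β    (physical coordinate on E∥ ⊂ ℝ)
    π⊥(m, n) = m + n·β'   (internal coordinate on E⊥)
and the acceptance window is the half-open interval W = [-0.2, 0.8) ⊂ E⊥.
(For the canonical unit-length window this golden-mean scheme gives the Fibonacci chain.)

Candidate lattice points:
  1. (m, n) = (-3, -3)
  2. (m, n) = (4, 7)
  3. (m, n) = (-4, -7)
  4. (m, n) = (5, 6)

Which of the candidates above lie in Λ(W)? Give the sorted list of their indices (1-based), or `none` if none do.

3

β' = (1−√5)/2 ≈ -0.6180.
candidate 1: (m,n)=(-3,-3) → π∥ = -3-3·β ≈ -7.8541, π⊥ = -3-3·β' ≈ -1.1459 ∉ [-0.2, 0.8) ⇒ out
candidate 2: (m,n)=(4,7) → π∥ = 4+7·β ≈ 15.3262, π⊥ = 4+7·β' ≈ -0.3262 ∉ [-0.2, 0.8) ⇒ out
candidate 3: (m,n)=(-4,-7) → π∥ = -4-7·β ≈ -15.3262, π⊥ = -4-7·β' ≈ 0.3262 ∈ [-0.2, 0.8) ⇒ IN Λ
candidate 4: (m,n)=(5,6) → π∥ = 5+6·β ≈ 14.7082, π⊥ = 5+6·β' ≈ 1.2918 ∉ [-0.2, 0.8) ⇒ out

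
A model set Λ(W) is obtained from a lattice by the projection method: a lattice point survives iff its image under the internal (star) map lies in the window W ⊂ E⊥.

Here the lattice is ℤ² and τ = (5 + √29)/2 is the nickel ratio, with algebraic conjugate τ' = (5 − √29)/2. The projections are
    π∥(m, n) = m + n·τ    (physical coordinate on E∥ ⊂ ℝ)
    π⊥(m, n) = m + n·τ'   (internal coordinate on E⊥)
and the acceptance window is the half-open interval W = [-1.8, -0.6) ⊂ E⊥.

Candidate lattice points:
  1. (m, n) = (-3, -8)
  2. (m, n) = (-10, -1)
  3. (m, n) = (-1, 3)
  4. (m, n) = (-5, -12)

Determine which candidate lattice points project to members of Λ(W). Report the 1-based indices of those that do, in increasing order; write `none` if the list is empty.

Numerically τ ≈ 5.1926 and τ' = −1/τ ≈ -0.1926.
[1] lift (-3,-8): star map gives -1.4593; window check -1.8 ≤ -1.4593 < -0.6 is true → IN Λ
[2] lift (-10,-1): star map gives -9.8074; window check -1.8 ≤ -9.8074 < -0.6 is false → out
[3] lift (-1,3): star map gives -1.5777; window check -1.8 ≤ -1.5777 < -0.6 is true → IN Λ
[4] lift (-5,-12): star map gives -2.6890; window check -1.8 ≤ -2.6890 < -0.6 is false → out

1, 3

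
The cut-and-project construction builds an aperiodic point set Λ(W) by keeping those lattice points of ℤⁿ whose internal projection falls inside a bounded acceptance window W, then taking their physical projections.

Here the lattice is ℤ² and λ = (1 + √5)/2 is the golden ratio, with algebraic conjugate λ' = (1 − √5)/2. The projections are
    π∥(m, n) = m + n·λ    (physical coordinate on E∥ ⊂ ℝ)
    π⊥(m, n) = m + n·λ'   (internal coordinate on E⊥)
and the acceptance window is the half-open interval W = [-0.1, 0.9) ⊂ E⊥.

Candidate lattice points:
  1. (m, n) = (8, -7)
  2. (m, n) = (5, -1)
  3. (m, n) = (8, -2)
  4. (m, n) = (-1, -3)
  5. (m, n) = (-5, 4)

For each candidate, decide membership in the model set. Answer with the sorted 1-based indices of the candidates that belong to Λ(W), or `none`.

4

Numerically λ ≈ 1.61803 and λ' = −1/λ ≈ -0.61803.
#1 (8,-7): internal coord 8 + (-7)·λ' = +12.32624; +12.32624 ∉ [-0.1, 0.9) → out
#2 (5,-1): internal coord 5 + (-1)·λ' = +5.61803; +5.61803 ∉ [-0.1, 0.9) → out
#3 (8,-2): internal coord 8 + (-2)·λ' = +9.23607; +9.23607 ∉ [-0.1, 0.9) → out
#4 (-1,-3): internal coord -1 + (-3)·λ' = +0.85410; +0.85410 ∈ [-0.1, 0.9) → IN Λ
#5 (-5,4): internal coord -5 + (4)·λ' = -7.47214; -7.47214 ∉ [-0.1, 0.9) → out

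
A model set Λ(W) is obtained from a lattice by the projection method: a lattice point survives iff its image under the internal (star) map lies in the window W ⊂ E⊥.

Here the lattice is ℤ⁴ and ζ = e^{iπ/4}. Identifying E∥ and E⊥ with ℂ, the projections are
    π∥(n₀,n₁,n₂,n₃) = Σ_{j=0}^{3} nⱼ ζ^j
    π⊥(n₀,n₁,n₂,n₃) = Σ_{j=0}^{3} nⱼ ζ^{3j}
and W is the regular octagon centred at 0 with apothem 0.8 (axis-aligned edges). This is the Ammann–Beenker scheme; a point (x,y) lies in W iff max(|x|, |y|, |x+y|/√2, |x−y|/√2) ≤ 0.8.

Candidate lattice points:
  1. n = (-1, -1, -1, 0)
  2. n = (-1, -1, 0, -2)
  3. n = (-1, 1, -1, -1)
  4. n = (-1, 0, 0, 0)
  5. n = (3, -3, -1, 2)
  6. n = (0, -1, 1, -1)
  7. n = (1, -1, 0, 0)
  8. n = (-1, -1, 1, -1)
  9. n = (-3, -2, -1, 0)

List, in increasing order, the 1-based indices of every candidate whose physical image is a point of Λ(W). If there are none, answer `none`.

Internal map: ζ^{3j} for j=0..3 gives (1,0), (−√2/2,√2/2), (0,−1), (√2/2,√2/2).
candidate 1: n = (-1, -1, -1, 0) → π⊥ ≈ (-0.292893, +0.292893); max(|x|,|y|,|x±y|/√2) = 0.414214 ≤ 0.8 ⇒ ∈ W
candidate 2: n = (-1, -1, 0, -2) → π⊥ ≈ (-1.707107, -2.121320); max(|x|,|y|,|x±y|/√2) = 2.707107 > 0.8 ⇒ ∉ W
candidate 3: n = (-1, 1, -1, -1) → π⊥ ≈ (-2.414214, +1.000000); max(|x|,|y|,|x±y|/√2) = 2.414214 > 0.8 ⇒ ∉ W
candidate 4: n = (-1, 0, 0, 0) → π⊥ ≈ (-1.000000, +0.000000); max(|x|,|y|,|x±y|/√2) = 1.000000 > 0.8 ⇒ ∉ W
candidate 5: n = (3, -3, -1, 2) → π⊥ ≈ (+6.535534, +0.292893); max(|x|,|y|,|x±y|/√2) = 6.535534 > 0.8 ⇒ ∉ W
candidate 6: n = (0, -1, 1, -1) → π⊥ ≈ (+0.000000, -2.414214); max(|x|,|y|,|x±y|/√2) = 2.414214 > 0.8 ⇒ ∉ W
candidate 7: n = (1, -1, 0, 0) → π⊥ ≈ (+1.707107, -0.707107); max(|x|,|y|,|x±y|/√2) = 1.707107 > 0.8 ⇒ ∉ W
candidate 8: n = (-1, -1, 1, -1) → π⊥ ≈ (-1.000000, -2.414214); max(|x|,|y|,|x±y|/√2) = 2.414214 > 0.8 ⇒ ∉ W
candidate 9: n = (-3, -2, -1, 0) → π⊥ ≈ (-1.585786, -0.414214); max(|x|,|y|,|x±y|/√2) = 1.585786 > 0.8 ⇒ ∉ W

1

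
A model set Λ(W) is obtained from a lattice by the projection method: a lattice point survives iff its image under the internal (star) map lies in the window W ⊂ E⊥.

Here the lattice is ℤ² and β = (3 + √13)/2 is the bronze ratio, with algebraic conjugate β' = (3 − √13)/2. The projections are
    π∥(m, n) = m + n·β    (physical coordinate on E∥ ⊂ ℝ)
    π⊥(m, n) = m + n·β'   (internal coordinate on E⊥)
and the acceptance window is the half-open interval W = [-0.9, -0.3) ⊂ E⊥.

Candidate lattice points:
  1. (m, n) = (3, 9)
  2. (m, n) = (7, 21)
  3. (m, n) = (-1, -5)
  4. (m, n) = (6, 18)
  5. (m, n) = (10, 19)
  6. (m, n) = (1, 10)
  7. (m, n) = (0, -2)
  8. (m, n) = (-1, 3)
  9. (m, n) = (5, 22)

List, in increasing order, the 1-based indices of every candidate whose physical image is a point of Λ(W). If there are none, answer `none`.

Compute β' = (3−√13)/2 = -0.3028, so π⊥(m,n) = m -0.3028·n.
#1 (3,9): internal coord 3 + (9)·β' = +0.2750; +0.2750 ∉ [-0.9, -0.3) → out
#2 (7,21): internal coord 7 + (21)·β' = +0.6417; +0.6417 ∉ [-0.9, -0.3) → out
#3 (-1,-5): internal coord -1 + (-5)·β' = +0.5139; +0.5139 ∉ [-0.9, -0.3) → out
#4 (6,18): internal coord 6 + (18)·β' = +0.5500; +0.5500 ∉ [-0.9, -0.3) → out
#5 (10,19): internal coord 10 + (19)·β' = +4.2473; +4.2473 ∉ [-0.9, -0.3) → out
#6 (1,10): internal coord 1 + (10)·β' = -2.0278; -2.0278 ∉ [-0.9, -0.3) → out
#7 (0,-2): internal coord 0 + (-2)·β' = +0.6056; +0.6056 ∉ [-0.9, -0.3) → out
#8 (-1,3): internal coord -1 + (3)·β' = -1.9083; -1.9083 ∉ [-0.9, -0.3) → out
#9 (5,22): internal coord 5 + (22)·β' = -1.6611; -1.6611 ∉ [-0.9, -0.3) → out

none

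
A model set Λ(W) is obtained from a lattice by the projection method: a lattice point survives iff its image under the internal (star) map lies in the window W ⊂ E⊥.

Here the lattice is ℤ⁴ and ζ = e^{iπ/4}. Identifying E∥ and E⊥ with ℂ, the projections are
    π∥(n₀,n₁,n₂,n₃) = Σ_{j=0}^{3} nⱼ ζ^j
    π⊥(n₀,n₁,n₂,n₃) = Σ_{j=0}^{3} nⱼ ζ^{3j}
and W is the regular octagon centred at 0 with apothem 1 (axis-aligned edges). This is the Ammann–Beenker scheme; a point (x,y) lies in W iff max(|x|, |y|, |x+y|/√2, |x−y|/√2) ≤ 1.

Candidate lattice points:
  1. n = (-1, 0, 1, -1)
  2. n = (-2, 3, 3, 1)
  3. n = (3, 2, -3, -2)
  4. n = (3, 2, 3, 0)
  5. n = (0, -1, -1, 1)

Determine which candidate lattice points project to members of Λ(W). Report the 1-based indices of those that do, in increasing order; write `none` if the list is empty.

π⊥(n) = n₀ + n₁ζ³ + n₂ζ⁶ + n₃ζ⁹ where ζ = e^{iπ/4}.
#1 (-1, 0, 1, -1): internal (-1.70711, -1.70711); octagon support 2.41421 vs apothem 1 → ∉ W
#2 (-2, 3, 3, 1): internal (-3.41421, -0.17157); octagon support 3.41421 vs apothem 1 → ∉ W
#3 (3, 2, -3, -2): internal (0.17157, 3.00000); octagon support 3.00000 vs apothem 1 → ∉ W
#4 (3, 2, 3, 0): internal (1.58579, -1.58579); octagon support 2.24264 vs apothem 1 → ∉ W
#5 (0, -1, -1, 1): internal (1.41421, 1.00000); octagon support 1.70711 vs apothem 1 → ∉ W

none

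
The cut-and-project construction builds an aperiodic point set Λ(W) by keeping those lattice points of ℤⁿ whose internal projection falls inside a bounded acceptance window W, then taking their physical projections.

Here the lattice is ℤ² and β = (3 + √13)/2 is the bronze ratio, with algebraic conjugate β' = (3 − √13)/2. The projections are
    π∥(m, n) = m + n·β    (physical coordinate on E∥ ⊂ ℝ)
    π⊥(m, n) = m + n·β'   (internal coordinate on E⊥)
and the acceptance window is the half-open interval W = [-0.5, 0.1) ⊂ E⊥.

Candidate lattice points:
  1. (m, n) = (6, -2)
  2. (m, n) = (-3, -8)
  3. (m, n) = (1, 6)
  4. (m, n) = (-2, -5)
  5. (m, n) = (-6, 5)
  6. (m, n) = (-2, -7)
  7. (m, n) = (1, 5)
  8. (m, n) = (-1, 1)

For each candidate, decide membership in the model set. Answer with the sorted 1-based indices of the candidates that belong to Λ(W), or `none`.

Numerically β ≈ 3.30278 and β' = −1/β ≈ -0.30278.
#1 (6,-2): internal coord 6 + (-2)·β' = +6.60555; +6.60555 ∉ [-0.5, 0.1) → out
#2 (-3,-8): internal coord -3 + (-8)·β' = -0.57779; -0.57779 ∉ [-0.5, 0.1) → out
#3 (1,6): internal coord 1 + (6)·β' = -0.81665; -0.81665 ∉ [-0.5, 0.1) → out
#4 (-2,-5): internal coord -2 + (-5)·β' = -0.48612; -0.48612 ∈ [-0.5, 0.1) → IN Λ
#5 (-6,5): internal coord -6 + (5)·β' = -7.51388; -7.51388 ∉ [-0.5, 0.1) → out
#6 (-2,-7): internal coord -2 + (-7)·β' = +0.11943; +0.11943 ∉ [-0.5, 0.1) → out
#7 (1,5): internal coord 1 + (5)·β' = -0.51388; -0.51388 ∉ [-0.5, 0.1) → out
#8 (-1,1): internal coord -1 + (1)·β' = -1.30278; -1.30278 ∉ [-0.5, 0.1) → out

4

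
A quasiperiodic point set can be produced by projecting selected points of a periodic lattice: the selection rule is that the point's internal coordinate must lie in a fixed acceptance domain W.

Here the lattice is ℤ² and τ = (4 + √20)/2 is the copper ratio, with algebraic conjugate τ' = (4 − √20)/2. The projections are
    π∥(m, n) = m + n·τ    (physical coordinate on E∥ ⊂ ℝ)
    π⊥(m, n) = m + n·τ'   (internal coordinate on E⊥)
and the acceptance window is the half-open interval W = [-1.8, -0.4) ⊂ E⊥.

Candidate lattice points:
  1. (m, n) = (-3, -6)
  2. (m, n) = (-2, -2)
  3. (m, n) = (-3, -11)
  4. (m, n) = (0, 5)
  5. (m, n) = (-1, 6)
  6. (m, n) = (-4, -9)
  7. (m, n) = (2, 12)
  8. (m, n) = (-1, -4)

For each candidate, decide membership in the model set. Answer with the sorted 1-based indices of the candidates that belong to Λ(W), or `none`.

1, 2, 3, 4, 7

τ' = (4−√20)/2 ≈ -0.23607.
#1 (-3,-6): internal coord -3 + (-6)·τ' = -1.58359; -1.58359 ∈ [-1.8, -0.4) → IN Λ
#2 (-2,-2): internal coord -2 + (-2)·τ' = -1.52786; -1.52786 ∈ [-1.8, -0.4) → IN Λ
#3 (-3,-11): internal coord -3 + (-11)·τ' = -0.40325; -0.40325 ∈ [-1.8, -0.4) → IN Λ
#4 (0,5): internal coord 0 + (5)·τ' = -1.18034; -1.18034 ∈ [-1.8, -0.4) → IN Λ
#5 (-1,6): internal coord -1 + (6)·τ' = -2.41641; -2.41641 ∉ [-1.8, -0.4) → out
#6 (-4,-9): internal coord -4 + (-9)·τ' = -1.87539; -1.87539 ∉ [-1.8, -0.4) → out
#7 (2,12): internal coord 2 + (12)·τ' = -0.83282; -0.83282 ∈ [-1.8, -0.4) → IN Λ
#8 (-1,-4): internal coord -1 + (-4)·τ' = -0.05573; -0.05573 ∉ [-1.8, -0.4) → out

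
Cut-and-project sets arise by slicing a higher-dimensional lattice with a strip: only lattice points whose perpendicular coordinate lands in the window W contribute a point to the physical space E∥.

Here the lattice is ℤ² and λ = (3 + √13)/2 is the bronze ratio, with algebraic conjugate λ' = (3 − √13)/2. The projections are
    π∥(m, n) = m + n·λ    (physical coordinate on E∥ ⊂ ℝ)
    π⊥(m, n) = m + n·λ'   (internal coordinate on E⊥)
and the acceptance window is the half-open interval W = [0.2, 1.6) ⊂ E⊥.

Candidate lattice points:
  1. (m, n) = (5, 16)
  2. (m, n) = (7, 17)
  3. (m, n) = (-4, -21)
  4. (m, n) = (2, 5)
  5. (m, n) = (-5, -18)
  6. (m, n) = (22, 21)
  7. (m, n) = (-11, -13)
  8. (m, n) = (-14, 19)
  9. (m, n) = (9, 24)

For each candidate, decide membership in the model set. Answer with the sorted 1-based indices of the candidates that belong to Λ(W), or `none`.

4, 5

λ' = (3−√13)/2 ≈ -0.3028.
#1 (5,16): internal coord 5 + (16)·λ' = +0.1556; +0.1556 ∉ [0.2, 1.6) → out
#2 (7,17): internal coord 7 + (17)·λ' = +1.8528; +1.8528 ∉ [0.2, 1.6) → out
#3 (-4,-21): internal coord -4 + (-21)·λ' = +2.3583; +2.3583 ∉ [0.2, 1.6) → out
#4 (2,5): internal coord 2 + (5)·λ' = +0.4861; +0.4861 ∈ [0.2, 1.6) → IN Λ
#5 (-5,-18): internal coord -5 + (-18)·λ' = +0.4500; +0.4500 ∈ [0.2, 1.6) → IN Λ
#6 (22,21): internal coord 22 + (21)·λ' = +15.6417; +15.6417 ∉ [0.2, 1.6) → out
#7 (-11,-13): internal coord -11 + (-13)·λ' = -7.0639; -7.0639 ∉ [0.2, 1.6) → out
#8 (-14,19): internal coord -14 + (19)·λ' = -19.7527; -19.7527 ∉ [0.2, 1.6) → out
#9 (9,24): internal coord 9 + (24)·λ' = +1.7334; +1.7334 ∉ [0.2, 1.6) → out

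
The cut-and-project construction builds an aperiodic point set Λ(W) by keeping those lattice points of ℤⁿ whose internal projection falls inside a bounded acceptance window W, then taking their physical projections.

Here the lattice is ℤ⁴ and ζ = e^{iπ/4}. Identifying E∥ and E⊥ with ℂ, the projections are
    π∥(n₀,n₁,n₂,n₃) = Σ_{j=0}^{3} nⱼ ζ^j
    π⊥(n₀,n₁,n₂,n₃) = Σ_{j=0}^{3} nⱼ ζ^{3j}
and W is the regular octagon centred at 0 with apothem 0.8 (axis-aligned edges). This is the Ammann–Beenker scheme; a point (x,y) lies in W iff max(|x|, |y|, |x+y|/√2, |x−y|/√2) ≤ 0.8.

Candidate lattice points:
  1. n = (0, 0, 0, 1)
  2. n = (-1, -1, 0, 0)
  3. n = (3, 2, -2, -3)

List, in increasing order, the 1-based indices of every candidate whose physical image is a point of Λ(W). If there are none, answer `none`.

With ζ = e^{iπ/4} the internal vectors are ζ^0,ζ^3,ζ^6,ζ^9.
#1 (0, 0, 0, 1): internal (0.70711, 0.70711); octagon support 1.00000 vs apothem 0.8 → ∉ W
#2 (-1, -1, 0, 0): internal (-0.29289, -0.70711); octagon support 0.70711 vs apothem 0.8 → ∈ W
#3 (3, 2, -2, -3): internal (-0.53553, 1.29289); octagon support 1.29289 vs apothem 0.8 → ∉ W

2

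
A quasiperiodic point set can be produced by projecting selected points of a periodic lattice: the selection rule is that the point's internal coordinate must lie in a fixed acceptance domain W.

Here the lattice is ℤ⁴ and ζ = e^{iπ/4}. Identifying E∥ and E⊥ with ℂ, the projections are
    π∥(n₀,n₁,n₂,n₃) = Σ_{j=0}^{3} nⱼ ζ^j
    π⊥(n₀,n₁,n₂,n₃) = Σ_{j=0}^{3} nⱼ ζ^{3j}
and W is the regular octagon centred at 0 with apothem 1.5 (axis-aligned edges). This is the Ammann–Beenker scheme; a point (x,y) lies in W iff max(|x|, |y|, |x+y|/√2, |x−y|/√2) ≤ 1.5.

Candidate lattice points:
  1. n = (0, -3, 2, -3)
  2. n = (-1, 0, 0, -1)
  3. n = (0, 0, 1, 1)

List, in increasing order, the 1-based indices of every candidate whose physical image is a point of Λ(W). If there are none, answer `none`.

Internal map: ζ^{3j} for j=0..3 gives (1,0), (−√2/2,√2/2), (0,−1), (√2/2,√2/2).
candidate 1: n = (0, -3, 2, -3) → π⊥ ≈ (+0.000000, -6.242641); max(|x|,|y|,|x±y|/√2) = 6.242641 > 1.5 ⇒ ∉ W
candidate 2: n = (-1, 0, 0, -1) → π⊥ ≈ (-1.707107, -0.707107); max(|x|,|y|,|x±y|/√2) = 1.707107 > 1.5 ⇒ ∉ W
candidate 3: n = (0, 0, 1, 1) → π⊥ ≈ (+0.707107, -0.292893); max(|x|,|y|,|x±y|/√2) = 0.707107 ≤ 1.5 ⇒ ∈ W

3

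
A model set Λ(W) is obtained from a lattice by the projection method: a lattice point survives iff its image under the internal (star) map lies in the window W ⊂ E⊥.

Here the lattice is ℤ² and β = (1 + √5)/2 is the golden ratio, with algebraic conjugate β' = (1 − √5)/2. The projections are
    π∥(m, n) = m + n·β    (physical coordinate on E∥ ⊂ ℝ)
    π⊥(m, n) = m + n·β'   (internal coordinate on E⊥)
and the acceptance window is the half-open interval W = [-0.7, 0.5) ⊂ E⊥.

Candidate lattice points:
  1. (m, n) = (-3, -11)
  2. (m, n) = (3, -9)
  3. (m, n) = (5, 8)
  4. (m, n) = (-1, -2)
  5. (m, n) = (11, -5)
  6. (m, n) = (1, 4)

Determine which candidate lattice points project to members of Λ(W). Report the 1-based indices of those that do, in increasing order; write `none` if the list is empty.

3, 4

β' = (1−√5)/2 ≈ -0.618034.
#1 (-3,-11): internal coord -3 + (-11)·β' = +3.798374; +3.798374 ∉ [-0.7, 0.5) → out
#2 (3,-9): internal coord 3 + (-9)·β' = +8.562306; +8.562306 ∉ [-0.7, 0.5) → out
#3 (5,8): internal coord 5 + (8)·β' = +0.055728; +0.055728 ∈ [-0.7, 0.5) → IN Λ
#4 (-1,-2): internal coord -1 + (-2)·β' = +0.236068; +0.236068 ∈ [-0.7, 0.5) → IN Λ
#5 (11,-5): internal coord 11 + (-5)·β' = +14.090170; +14.090170 ∉ [-0.7, 0.5) → out
#6 (1,4): internal coord 1 + (4)·β' = -1.472136; -1.472136 ∉ [-0.7, 0.5) → out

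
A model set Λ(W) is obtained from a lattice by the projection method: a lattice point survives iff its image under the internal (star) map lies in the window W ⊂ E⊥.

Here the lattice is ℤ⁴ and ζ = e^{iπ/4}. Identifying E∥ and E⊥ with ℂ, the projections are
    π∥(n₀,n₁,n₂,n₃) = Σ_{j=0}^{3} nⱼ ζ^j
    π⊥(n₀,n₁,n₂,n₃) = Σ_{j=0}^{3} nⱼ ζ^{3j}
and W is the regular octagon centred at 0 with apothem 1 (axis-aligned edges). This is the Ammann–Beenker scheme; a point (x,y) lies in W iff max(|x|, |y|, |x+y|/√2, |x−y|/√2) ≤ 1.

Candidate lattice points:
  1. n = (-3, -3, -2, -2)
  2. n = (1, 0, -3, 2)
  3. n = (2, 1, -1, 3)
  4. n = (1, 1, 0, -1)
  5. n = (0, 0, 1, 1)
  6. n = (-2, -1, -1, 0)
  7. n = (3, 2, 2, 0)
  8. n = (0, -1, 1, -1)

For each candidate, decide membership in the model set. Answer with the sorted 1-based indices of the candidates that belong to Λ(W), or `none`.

4, 5

Internal map: ζ^{3j} for j=0..3 gives (1,0), (−√2/2,√2/2), (0,−1), (√2/2,√2/2).
candidate 1: n = (-3, -3, -2, -2) → π⊥ ≈ (-2.292893, -1.535534); max(|x|,|y|,|x±y|/√2) = 2.707107 > 1 ⇒ ∉ W
candidate 2: n = (1, 0, -3, 2) → π⊥ ≈ (+2.414214, +4.414214); max(|x|,|y|,|x±y|/√2) = 4.828427 > 1 ⇒ ∉ W
candidate 3: n = (2, 1, -1, 3) → π⊥ ≈ (+3.414214, +3.828427); max(|x|,|y|,|x±y|/√2) = 5.121320 > 1 ⇒ ∉ W
candidate 4: n = (1, 1, 0, -1) → π⊥ ≈ (-0.414214, +0.000000); max(|x|,|y|,|x±y|/√2) = 0.414214 ≤ 1 ⇒ ∈ W
candidate 5: n = (0, 0, 1, 1) → π⊥ ≈ (+0.707107, -0.292893); max(|x|,|y|,|x±y|/√2) = 0.707107 ≤ 1 ⇒ ∈ W
candidate 6: n = (-2, -1, -1, 0) → π⊥ ≈ (-1.292893, +0.292893); max(|x|,|y|,|x±y|/√2) = 1.292893 > 1 ⇒ ∉ W
candidate 7: n = (3, 2, 2, 0) → π⊥ ≈ (+1.585786, -0.585786); max(|x|,|y|,|x±y|/√2) = 1.585786 > 1 ⇒ ∉ W
candidate 8: n = (0, -1, 1, -1) → π⊥ ≈ (+0.000000, -2.414214); max(|x|,|y|,|x±y|/√2) = 2.414214 > 1 ⇒ ∉ W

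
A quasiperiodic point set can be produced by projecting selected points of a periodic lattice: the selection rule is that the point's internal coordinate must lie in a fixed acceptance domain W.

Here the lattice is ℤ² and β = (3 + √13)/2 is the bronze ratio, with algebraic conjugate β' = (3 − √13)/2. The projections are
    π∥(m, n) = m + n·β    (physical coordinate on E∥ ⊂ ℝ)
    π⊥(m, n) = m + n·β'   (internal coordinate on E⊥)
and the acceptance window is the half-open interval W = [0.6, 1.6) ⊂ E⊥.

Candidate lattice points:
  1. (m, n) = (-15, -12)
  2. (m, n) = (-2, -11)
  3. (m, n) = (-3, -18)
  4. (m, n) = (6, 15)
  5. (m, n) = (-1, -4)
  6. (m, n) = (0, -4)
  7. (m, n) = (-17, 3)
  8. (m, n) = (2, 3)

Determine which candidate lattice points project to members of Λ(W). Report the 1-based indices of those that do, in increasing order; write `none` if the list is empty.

2, 4, 6, 8

Compute β' = (3−√13)/2 = -0.30278, so π⊥(m,n) = m -0.30278·n.
candidate 1: (m,n)=(-15,-12) → π∥ = -15-12·β ≈ -54.63331, π⊥ = -15-12·β' ≈ -11.36669 ∉ [0.6, 1.6) ⇒ out
candidate 2: (m,n)=(-2,-11) → π∥ = -2-11·β ≈ -38.33053, π⊥ = -2-11·β' ≈ 1.33053 ∈ [0.6, 1.6) ⇒ IN Λ
candidate 3: (m,n)=(-3,-18) → π∥ = -3-18·β ≈ -62.44996, π⊥ = -3-18·β' ≈ 2.44996 ∉ [0.6, 1.6) ⇒ out
candidate 4: (m,n)=(6,15) → π∥ = 6+15·β ≈ 55.54163, π⊥ = 6+15·β' ≈ 1.45837 ∈ [0.6, 1.6) ⇒ IN Λ
candidate 5: (m,n)=(-1,-4) → π∥ = -1-4·β ≈ -14.21110, π⊥ = -1-4·β' ≈ 0.21110 ∉ [0.6, 1.6) ⇒ out
candidate 6: (m,n)=(0,-4) → π∥ = 0-4·β ≈ -13.21110, π⊥ = 0-4·β' ≈ 1.21110 ∈ [0.6, 1.6) ⇒ IN Λ
candidate 7: (m,n)=(-17,3) → π∥ = -17+3·β ≈ -7.09167, π⊥ = -17+3·β' ≈ -17.90833 ∉ [0.6, 1.6) ⇒ out
candidate 8: (m,n)=(2,3) → π∥ = 2+3·β ≈ 11.90833, π⊥ = 2+3·β' ≈ 1.09167 ∈ [0.6, 1.6) ⇒ IN Λ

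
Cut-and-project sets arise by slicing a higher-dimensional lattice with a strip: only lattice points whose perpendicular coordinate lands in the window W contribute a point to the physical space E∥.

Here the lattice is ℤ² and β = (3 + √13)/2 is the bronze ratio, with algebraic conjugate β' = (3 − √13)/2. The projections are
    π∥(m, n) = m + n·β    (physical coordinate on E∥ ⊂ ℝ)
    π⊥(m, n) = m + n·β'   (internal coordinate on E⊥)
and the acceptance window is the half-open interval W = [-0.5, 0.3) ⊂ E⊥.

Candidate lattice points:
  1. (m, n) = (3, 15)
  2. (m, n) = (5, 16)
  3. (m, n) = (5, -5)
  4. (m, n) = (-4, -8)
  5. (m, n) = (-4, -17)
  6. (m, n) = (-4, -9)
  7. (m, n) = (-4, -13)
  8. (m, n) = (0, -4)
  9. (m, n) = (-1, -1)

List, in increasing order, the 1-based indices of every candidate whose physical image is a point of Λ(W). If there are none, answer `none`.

2, 7

Compute β' = (3−√13)/2 = -0.3028, so π⊥(m,n) = m -0.3028·n.
candidate 1: (m,n)=(3,15) → π∥ = 3+15·β ≈ 52.5416, π⊥ = 3+15·β' ≈ -1.5416 ∉ [-0.5, 0.3) ⇒ out
candidate 2: (m,n)=(5,16) → π∥ = 5+16·β ≈ 57.8444, π⊥ = 5+16·β' ≈ 0.1556 ∈ [-0.5, 0.3) ⇒ IN Λ
candidate 3: (m,n)=(5,-5) → π∥ = 5-5·β ≈ -11.5139, π⊥ = 5-5·β' ≈ 6.5139 ∉ [-0.5, 0.3) ⇒ out
candidate 4: (m,n)=(-4,-8) → π∥ = -4-8·β ≈ -30.4222, π⊥ = -4-8·β' ≈ -1.5778 ∉ [-0.5, 0.3) ⇒ out
candidate 5: (m,n)=(-4,-17) → π∥ = -4-17·β ≈ -60.1472, π⊥ = -4-17·β' ≈ 1.1472 ∉ [-0.5, 0.3) ⇒ out
candidate 6: (m,n)=(-4,-9) → π∥ = -4-9·β ≈ -33.7250, π⊥ = -4-9·β' ≈ -1.2750 ∉ [-0.5, 0.3) ⇒ out
candidate 7: (m,n)=(-4,-13) → π∥ = -4-13·β ≈ -46.9361, π⊥ = -4-13·β' ≈ -0.0639 ∈ [-0.5, 0.3) ⇒ IN Λ
candidate 8: (m,n)=(0,-4) → π∥ = 0-4·β ≈ -13.2111, π⊥ = 0-4·β' ≈ 1.2111 ∉ [-0.5, 0.3) ⇒ out
candidate 9: (m,n)=(-1,-1) → π∥ = -1-1·β ≈ -4.3028, π⊥ = -1-1·β' ≈ -0.6972 ∉ [-0.5, 0.3) ⇒ out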